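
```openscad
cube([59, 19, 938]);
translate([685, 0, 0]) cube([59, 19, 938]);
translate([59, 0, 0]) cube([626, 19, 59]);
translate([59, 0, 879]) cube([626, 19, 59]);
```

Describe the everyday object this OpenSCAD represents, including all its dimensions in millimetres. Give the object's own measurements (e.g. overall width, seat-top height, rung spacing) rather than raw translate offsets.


A rectangular picture frame lying in the x–z plane (depth along y). The opening is 626 mm wide (x) by 820 mm tall (z), surrounded by a border 59 mm wide on all four sides. The frame is 19 mm deep and is made of two full-height vertical stiles with two horizontal rails fitted between them.


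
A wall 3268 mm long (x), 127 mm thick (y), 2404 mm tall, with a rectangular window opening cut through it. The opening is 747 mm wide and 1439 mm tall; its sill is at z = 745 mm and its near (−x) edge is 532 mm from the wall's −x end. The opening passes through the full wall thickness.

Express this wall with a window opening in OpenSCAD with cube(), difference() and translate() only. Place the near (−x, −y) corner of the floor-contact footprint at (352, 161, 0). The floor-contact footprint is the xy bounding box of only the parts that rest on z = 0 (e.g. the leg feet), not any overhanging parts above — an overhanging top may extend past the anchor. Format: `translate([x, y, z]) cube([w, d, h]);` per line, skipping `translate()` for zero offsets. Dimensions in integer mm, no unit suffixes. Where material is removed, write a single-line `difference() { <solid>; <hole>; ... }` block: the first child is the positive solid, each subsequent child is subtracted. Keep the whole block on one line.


difference() { translate([352, 161, 0]) cube([3268, 127, 2404]); translate([884, 161, 745]) cube([747, 127, 1439]); }


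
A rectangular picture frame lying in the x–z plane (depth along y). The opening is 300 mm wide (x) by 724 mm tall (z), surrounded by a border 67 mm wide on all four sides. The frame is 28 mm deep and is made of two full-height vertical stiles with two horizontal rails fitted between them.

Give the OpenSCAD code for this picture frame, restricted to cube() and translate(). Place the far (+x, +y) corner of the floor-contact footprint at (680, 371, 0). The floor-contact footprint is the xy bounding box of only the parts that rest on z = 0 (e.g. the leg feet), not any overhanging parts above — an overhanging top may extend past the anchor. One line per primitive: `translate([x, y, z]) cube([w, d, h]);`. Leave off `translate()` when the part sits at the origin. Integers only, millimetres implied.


translate([246, 343, 0]) cube([67, 28, 858]);
translate([613, 343, 0]) cube([67, 28, 858]);
translate([313, 343, 0]) cube([300, 28, 67]);
translate([313, 343, 791]) cube([300, 28, 67]);


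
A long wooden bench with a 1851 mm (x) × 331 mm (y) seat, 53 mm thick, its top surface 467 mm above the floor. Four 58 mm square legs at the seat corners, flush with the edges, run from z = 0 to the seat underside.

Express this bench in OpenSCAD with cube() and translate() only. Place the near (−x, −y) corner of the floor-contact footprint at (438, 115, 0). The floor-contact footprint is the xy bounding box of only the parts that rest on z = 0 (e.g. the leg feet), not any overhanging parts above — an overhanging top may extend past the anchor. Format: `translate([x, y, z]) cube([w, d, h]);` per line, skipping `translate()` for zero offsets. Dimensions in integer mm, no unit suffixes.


translate([438, 115, 414]) cube([1851, 331, 53]);
translate([438, 115, 0]) cube([58, 58, 414]);
translate([438, 388, 0]) cube([58, 58, 414]);
translate([2231, 115, 0]) cube([58, 58, 414]);
translate([2231, 388, 0]) cube([58, 58, 414]);


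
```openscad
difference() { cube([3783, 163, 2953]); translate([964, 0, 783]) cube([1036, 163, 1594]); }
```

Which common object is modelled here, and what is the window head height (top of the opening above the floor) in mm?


A wall with a window opening. The window head height is 2377 mm.

A wall with a rectangular opening subtracted — a window. Sill at z = 783, opening 1594 mm tall, so the head is at 783 + 1594 = 2377 mm.


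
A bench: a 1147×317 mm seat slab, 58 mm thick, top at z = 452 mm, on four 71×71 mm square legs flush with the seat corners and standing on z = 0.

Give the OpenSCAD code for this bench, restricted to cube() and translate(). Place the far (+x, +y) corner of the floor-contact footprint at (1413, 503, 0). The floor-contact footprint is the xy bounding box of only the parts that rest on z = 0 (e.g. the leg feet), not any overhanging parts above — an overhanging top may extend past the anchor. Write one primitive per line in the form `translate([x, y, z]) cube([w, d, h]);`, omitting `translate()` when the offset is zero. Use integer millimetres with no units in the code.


translate([266, 186, 394]) cube([1147, 317, 58]);
translate([266, 186, 0]) cube([71, 71, 394]);
translate([266, 432, 0]) cube([71, 71, 394]);
translate([1342, 186, 0]) cube([71, 71, 394]);
translate([1342, 432, 0]) cube([71, 71, 394]);


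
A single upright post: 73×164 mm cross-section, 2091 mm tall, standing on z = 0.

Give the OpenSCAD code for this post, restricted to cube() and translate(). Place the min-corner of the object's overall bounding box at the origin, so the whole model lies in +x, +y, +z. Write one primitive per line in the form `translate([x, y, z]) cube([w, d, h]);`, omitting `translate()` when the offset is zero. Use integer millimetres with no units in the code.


cube([73, 164, 2091]);


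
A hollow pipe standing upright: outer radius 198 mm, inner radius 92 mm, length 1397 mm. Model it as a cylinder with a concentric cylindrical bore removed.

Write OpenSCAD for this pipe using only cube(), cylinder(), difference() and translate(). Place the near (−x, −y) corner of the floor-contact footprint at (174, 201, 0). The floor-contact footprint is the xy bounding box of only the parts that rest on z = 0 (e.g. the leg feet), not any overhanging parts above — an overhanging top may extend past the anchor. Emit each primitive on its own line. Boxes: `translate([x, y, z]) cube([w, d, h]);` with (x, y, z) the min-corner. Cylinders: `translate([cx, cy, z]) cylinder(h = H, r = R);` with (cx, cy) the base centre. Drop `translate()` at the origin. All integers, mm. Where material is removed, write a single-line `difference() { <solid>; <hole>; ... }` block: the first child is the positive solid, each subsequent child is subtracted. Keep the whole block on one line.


difference() { translate([372, 399, 0]) cylinder(h = 1397, r = 198); translate([372, 399, 0]) cylinder(h = 1397, r = 92); }


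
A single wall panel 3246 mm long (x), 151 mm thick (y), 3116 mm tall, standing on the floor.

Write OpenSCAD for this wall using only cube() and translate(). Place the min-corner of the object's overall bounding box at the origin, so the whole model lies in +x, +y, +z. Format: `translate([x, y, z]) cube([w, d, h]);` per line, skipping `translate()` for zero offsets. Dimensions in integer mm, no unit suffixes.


cube([3246, 151, 3116]);


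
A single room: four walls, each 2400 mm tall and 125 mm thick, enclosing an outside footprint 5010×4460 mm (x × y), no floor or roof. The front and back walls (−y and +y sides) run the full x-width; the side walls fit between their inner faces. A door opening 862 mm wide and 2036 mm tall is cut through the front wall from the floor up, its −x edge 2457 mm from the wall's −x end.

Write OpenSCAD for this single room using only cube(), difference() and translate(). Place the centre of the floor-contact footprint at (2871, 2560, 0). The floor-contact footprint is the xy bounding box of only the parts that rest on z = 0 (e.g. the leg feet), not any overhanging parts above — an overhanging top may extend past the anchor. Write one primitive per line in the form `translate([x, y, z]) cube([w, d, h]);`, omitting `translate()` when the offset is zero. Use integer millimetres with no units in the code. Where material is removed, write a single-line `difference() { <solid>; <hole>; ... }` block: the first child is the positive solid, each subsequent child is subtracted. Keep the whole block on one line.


difference() { translate([366, 330, 0]) cube([5010, 125, 2400]); translate([2823, 330, 0]) cube([862, 125, 2036]); }
translate([366, 4665, 0]) cube([5010, 125, 2400]);
translate([366, 455, 0]) cube([125, 4210, 2400]);
translate([5251, 455, 0]) cube([125, 4210, 2400]);


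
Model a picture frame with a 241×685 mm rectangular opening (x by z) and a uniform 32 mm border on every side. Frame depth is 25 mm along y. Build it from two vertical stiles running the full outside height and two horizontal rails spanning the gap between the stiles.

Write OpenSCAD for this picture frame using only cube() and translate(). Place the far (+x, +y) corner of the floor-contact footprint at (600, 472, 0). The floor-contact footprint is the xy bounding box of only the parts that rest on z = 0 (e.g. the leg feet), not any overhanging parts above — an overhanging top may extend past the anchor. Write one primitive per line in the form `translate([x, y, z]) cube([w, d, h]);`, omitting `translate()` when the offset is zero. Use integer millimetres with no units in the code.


translate([295, 447, 0]) cube([32, 25, 749]);
translate([568, 447, 0]) cube([32, 25, 749]);
translate([327, 447, 0]) cube([241, 25, 32]);
translate([327, 447, 717]) cube([241, 25, 32]);


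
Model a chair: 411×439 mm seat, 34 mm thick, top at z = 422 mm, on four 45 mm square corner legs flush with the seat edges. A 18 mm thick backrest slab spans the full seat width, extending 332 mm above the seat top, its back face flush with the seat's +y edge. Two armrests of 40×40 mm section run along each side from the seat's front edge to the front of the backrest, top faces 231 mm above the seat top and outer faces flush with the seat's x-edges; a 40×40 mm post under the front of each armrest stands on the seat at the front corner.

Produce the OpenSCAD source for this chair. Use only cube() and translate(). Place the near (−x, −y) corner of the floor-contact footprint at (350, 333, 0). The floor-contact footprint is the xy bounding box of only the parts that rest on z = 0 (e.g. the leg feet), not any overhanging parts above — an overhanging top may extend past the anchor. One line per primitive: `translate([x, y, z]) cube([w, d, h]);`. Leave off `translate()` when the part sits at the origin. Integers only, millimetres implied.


translate([350, 333, 388]) cube([411, 439, 34]);
translate([350, 333, 0]) cube([45, 45, 388]);
translate([716, 333, 0]) cube([45, 45, 388]);
translate([350, 727, 0]) cube([45, 45, 388]);
translate([716, 727, 0]) cube([45, 45, 388]);
translate([350, 754, 422]) cube([411, 18, 332]);
translate([350, 333, 613]) cube([40, 421, 40]);
translate([721, 333, 613]) cube([40, 421, 40]);
translate([350, 333, 422]) cube([40, 40, 191]);
translate([721, 333, 422]) cube([40, 40, 191]);


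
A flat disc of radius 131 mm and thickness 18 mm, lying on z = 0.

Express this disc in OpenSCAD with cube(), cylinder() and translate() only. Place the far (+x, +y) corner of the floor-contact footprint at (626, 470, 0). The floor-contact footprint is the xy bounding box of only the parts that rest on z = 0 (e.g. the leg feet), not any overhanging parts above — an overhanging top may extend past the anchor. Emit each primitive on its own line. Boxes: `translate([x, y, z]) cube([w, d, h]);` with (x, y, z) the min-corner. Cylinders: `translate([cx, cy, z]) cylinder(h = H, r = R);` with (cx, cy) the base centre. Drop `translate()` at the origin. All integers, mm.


translate([495, 339, 0]) cylinder(h = 18, r = 131);


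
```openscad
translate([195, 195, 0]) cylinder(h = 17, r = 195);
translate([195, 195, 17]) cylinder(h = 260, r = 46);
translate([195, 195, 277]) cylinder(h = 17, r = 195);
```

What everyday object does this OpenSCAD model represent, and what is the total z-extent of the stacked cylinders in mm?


A spool. The overall height is 294 mm.

Three coaxial cylinders, large–small–large — a spool. Two 17 mm flanges and a 260 mm core give 17 + 260 + 17 = 294 mm.


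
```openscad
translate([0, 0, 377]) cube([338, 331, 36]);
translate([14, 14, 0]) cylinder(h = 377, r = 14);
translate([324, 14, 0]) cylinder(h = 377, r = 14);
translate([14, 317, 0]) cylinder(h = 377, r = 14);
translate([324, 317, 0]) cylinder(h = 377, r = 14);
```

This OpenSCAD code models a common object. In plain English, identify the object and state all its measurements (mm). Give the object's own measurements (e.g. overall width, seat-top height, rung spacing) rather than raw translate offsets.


A simple wooden stool: a rectangular seat 338 mm (x) by 331 mm (y), 36 mm thick, top face at z = 413 mm, on four round legs, each 28 mm in diameter. The legs rest on z = 0, each leg's axis is inset half a diameter from the nearest pair of seat edges (so the leg's bounding box is flush with the corner).


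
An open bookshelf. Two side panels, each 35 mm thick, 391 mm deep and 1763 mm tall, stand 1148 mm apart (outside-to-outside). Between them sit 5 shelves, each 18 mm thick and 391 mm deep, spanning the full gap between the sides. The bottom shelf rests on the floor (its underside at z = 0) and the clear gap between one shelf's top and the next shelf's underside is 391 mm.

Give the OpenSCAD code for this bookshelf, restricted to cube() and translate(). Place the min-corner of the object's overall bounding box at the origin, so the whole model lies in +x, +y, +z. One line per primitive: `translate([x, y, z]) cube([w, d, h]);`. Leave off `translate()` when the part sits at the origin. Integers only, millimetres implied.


cube([35, 391, 1763]);
translate([1113, 0, 0]) cube([35, 391, 1763]);
translate([35, 0, 0]) cube([1078, 391, 18]);
translate([35, 0, 409]) cube([1078, 391, 18]);
translate([35, 0, 818]) cube([1078, 391, 18]);
translate([35, 0, 1227]) cube([1078, 391, 18]);
translate([35, 0, 1636]) cube([1078, 391, 18]);


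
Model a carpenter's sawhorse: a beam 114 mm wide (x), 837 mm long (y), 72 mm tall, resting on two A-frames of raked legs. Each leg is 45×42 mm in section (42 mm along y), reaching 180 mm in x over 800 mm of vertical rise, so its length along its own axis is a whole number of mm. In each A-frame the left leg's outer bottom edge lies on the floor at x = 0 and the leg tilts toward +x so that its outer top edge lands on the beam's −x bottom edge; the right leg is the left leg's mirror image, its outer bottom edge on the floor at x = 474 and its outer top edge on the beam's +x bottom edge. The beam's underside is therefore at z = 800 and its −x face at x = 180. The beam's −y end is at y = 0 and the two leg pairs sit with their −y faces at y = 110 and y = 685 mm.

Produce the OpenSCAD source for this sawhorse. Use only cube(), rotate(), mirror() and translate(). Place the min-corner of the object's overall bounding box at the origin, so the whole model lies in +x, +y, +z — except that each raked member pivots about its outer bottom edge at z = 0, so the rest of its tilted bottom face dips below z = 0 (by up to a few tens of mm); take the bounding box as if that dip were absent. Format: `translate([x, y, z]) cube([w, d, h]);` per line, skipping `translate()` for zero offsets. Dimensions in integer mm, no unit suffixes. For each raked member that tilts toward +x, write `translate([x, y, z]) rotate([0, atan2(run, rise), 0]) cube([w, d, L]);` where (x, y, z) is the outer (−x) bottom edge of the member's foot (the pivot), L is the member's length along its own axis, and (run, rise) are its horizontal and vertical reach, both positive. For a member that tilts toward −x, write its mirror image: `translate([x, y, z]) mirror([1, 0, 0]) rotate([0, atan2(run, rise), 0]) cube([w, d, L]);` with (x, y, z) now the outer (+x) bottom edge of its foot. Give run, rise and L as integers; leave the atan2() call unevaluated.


translate([180, 0, 800]) cube([114, 837, 72]);
translate([0, 110, 0]) rotate([0, atan2(180, 800), 0]) cube([45, 42, 820]);
translate([474, 110, 0]) mirror([1, 0, 0]) rotate([0, atan2(180, 800), 0]) cube([45, 42, 820]);
translate([0, 685, 0]) rotate([0, atan2(180, 800), 0]) cube([45, 42, 820]);
translate([474, 685, 0]) mirror([1, 0, 0]) rotate([0, atan2(180, 800), 0]) cube([45, 42, 820]);


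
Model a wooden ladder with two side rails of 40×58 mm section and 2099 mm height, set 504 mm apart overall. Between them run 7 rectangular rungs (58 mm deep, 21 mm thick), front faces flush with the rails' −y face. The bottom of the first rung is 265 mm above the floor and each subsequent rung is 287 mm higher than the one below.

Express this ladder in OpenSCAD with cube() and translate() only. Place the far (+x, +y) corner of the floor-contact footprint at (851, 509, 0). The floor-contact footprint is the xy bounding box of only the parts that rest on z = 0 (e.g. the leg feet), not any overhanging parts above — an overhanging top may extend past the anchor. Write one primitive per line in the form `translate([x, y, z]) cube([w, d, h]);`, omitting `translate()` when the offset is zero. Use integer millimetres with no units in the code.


translate([347, 451, 0]) cube([40, 58, 2099]);
translate([811, 451, 0]) cube([40, 58, 2099]);
translate([387, 451, 265]) cube([424, 58, 21]);
translate([387, 451, 552]) cube([424, 58, 21]);
translate([387, 451, 839]) cube([424, 58, 21]);
translate([387, 451, 1126]) cube([424, 58, 21]);
translate([387, 451, 1413]) cube([424, 58, 21]);
translate([387, 451, 1700]) cube([424, 58, 21]);
translate([387, 451, 1987]) cube([424, 58, 21]);


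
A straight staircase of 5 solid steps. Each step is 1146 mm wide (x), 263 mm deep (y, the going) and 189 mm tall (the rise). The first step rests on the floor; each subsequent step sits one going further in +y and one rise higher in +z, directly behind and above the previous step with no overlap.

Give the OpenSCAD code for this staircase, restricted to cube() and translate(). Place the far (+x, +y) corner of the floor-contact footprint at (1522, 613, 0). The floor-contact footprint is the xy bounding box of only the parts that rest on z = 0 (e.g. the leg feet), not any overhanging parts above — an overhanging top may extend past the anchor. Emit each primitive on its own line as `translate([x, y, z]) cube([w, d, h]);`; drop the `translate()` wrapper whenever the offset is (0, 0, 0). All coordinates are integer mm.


translate([376, 350, 0]) cube([1146, 263, 189]);
translate([376, 613, 189]) cube([1146, 263, 189]);
translate([376, 876, 378]) cube([1146, 263, 189]);
translate([376, 1139, 567]) cube([1146, 263, 189]);
translate([376, 1402, 756]) cube([1146, 263, 189]);


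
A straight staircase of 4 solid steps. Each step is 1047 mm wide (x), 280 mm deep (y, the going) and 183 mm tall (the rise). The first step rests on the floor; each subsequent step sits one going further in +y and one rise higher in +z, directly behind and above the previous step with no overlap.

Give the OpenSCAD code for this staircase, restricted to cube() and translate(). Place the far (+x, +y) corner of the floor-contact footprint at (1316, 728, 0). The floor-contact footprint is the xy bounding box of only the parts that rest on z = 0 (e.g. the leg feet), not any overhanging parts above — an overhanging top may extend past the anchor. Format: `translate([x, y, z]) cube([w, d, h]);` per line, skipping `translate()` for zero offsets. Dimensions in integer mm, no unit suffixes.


translate([269, 448, 0]) cube([1047, 280, 183]);
translate([269, 728, 183]) cube([1047, 280, 183]);
translate([269, 1008, 366]) cube([1047, 280, 183]);
translate([269, 1288, 549]) cube([1047, 280, 183]);


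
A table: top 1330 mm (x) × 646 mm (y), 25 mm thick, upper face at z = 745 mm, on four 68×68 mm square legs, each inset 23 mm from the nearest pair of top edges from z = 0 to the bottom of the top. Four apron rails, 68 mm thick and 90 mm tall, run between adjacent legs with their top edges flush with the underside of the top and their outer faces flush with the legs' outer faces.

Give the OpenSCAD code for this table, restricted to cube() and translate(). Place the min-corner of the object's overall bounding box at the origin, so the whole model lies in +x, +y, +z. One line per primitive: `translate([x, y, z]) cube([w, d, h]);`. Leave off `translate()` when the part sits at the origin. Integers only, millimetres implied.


translate([0, 0, 720]) cube([1330, 646, 25]);
translate([23, 23, 0]) cube([68, 68, 720]);
translate([1239, 23, 0]) cube([68, 68, 720]);
translate([23, 555, 0]) cube([68, 68, 720]);
translate([1239, 555, 0]) cube([68, 68, 720]);
translate([91, 23, 630]) cube([1148, 68, 90]);
translate([91, 555, 630]) cube([1148, 68, 90]);
translate([23, 91, 630]) cube([68, 464, 90]);
translate([1239, 91, 630]) cube([68, 464, 90]);


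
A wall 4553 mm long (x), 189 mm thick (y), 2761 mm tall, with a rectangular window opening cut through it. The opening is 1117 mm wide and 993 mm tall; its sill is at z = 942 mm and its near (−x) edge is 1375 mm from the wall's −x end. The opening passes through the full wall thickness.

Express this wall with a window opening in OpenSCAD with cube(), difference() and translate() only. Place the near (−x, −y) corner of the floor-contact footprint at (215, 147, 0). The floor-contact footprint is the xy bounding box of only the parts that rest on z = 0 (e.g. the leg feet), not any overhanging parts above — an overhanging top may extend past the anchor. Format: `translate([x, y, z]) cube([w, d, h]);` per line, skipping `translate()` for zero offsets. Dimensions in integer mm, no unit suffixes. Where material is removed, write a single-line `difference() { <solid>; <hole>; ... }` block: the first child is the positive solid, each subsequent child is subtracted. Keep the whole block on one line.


difference() { translate([215, 147, 0]) cube([4553, 189, 2761]); translate([1590, 147, 942]) cube([1117, 189, 993]); }


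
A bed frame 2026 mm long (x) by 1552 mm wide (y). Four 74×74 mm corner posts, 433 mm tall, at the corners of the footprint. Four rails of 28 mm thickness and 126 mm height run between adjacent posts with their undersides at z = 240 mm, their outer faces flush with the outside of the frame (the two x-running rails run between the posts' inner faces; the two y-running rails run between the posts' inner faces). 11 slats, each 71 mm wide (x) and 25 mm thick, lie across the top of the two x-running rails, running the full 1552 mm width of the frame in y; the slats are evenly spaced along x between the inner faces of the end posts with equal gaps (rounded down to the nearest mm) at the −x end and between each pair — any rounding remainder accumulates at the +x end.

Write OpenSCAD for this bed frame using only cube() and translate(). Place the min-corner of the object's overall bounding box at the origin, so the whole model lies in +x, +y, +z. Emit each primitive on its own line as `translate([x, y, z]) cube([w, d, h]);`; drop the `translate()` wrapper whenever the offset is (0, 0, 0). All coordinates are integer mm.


cube([74, 74, 433]);
translate([0, 1478, 0]) cube([74, 74, 433]);
translate([1952, 0, 0]) cube([74, 74, 433]);
translate([1952, 1478, 0]) cube([74, 74, 433]);
translate([74, 0, 240]) cube([1878, 28, 126]);
translate([74, 1524, 240]) cube([1878, 28, 126]);
translate([0, 74, 240]) cube([28, 1404, 126]);
translate([1998, 74, 240]) cube([28, 1404, 126]);
translate([165, 0, 366]) cube([71, 1552, 25]);
translate([327, 0, 366]) cube([71, 1552, 25]);
translate([489, 0, 366]) cube([71, 1552, 25]);
translate([651, 0, 366]) cube([71, 1552, 25]);
translate([813, 0, 366]) cube([71, 1552, 25]);
translate([975, 0, 366]) cube([71, 1552, 25]);
translate([1137, 0, 366]) cube([71, 1552, 25]);
translate([1299, 0, 366]) cube([71, 1552, 25]);
translate([1461, 0, 366]) cube([71, 1552, 25]);
translate([1623, 0, 366]) cube([71, 1552, 25]);
translate([1785, 0, 366]) cube([71, 1552, 25]);


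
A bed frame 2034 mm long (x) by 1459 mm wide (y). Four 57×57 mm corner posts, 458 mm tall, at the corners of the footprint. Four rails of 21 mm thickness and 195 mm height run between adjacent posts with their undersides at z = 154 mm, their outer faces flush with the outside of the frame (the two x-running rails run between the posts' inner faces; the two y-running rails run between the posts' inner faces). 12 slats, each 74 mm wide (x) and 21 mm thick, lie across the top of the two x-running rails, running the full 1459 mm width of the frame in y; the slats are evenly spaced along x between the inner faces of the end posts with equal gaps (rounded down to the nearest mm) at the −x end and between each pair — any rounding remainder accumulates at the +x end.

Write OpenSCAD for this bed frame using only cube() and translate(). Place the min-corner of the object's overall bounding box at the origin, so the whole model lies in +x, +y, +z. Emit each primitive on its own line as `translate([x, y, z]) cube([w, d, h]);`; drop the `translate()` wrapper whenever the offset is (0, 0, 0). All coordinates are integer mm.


cube([57, 57, 458]);
translate([0, 1402, 0]) cube([57, 57, 458]);
translate([1977, 0, 0]) cube([57, 57, 458]);
translate([1977, 1402, 0]) cube([57, 57, 458]);
translate([57, 0, 154]) cube([1920, 21, 195]);
translate([57, 1438, 154]) cube([1920, 21, 195]);
translate([0, 57, 154]) cube([21, 1345, 195]);
translate([2013, 57, 154]) cube([21, 1345, 195]);
translate([136, 0, 349]) cube([74, 1459, 21]);
translate([289, 0, 349]) cube([74, 1459, 21]);
translate([442, 0, 349]) cube([74, 1459, 21]);
translate([595, 0, 349]) cube([74, 1459, 21]);
translate([748, 0, 349]) cube([74, 1459, 21]);
translate([901, 0, 349]) cube([74, 1459, 21]);
translate([1054, 0, 349]) cube([74, 1459, 21]);
translate([1207, 0, 349]) cube([74, 1459, 21]);
translate([1360, 0, 349]) cube([74, 1459, 21]);
translate([1513, 0, 349]) cube([74, 1459, 21]);
translate([1666, 0, 349]) cube([74, 1459, 21]);
translate([1819, 0, 349]) cube([74, 1459, 21]);


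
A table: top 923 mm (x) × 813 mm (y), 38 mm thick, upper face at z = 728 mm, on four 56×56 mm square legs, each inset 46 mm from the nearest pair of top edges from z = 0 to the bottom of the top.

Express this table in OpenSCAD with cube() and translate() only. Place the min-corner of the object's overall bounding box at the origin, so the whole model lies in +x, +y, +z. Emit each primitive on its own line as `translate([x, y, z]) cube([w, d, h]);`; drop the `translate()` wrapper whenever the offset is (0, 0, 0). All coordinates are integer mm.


// leg_h = 728 - 38 = 690
translate([0, 0, 690]) cube([923, 813, 38]);
translate([46, 46, 0]) cube([56, 56, 690]);
translate([821, 46, 0]) cube([56, 56, 690]);
translate([46, 711, 0]) cube([56, 56, 690]);
translate([821, 711, 0]) cube([56, 56, 690]);


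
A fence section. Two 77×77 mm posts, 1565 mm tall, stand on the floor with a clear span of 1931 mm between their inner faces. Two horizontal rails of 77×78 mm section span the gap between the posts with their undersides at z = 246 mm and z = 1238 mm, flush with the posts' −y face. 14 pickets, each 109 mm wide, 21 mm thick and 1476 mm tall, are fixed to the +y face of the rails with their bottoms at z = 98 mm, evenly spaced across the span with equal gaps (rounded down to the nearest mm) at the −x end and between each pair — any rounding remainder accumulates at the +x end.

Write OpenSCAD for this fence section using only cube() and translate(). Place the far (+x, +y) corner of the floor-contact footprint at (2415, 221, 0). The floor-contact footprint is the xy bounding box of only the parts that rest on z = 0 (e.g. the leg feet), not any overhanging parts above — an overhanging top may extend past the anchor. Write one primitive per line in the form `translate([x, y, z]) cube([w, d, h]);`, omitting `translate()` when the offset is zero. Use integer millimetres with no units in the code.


translate([330, 144, 0]) cube([77, 77, 1565]);
translate([2338, 144, 0]) cube([77, 77, 1565]);
translate([407, 144, 246]) cube([1931, 77, 78]);
translate([407, 144, 1238]) cube([1931, 77, 78]);
translate([434, 221, 98]) cube([109, 21, 1476]);
translate([570, 221, 98]) cube([109, 21, 1476]);
translate([706, 221, 98]) cube([109, 21, 1476]);
translate([842, 221, 98]) cube([109, 21, 1476]);
translate([978, 221, 98]) cube([109, 21, 1476]);
translate([1114, 221, 98]) cube([109, 21, 1476]);
translate([1250, 221, 98]) cube([109, 21, 1476]);
translate([1386, 221, 98]) cube([109, 21, 1476]);
translate([1522, 221, 98]) cube([109, 21, 1476]);
translate([1658, 221, 98]) cube([109, 21, 1476]);
translate([1794, 221, 98]) cube([109, 21, 1476]);
translate([1930, 221, 98]) cube([109, 21, 1476]);
translate([2066, 221, 98]) cube([109, 21, 1476]);
translate([2202, 221, 98]) cube([109, 21, 1476]);


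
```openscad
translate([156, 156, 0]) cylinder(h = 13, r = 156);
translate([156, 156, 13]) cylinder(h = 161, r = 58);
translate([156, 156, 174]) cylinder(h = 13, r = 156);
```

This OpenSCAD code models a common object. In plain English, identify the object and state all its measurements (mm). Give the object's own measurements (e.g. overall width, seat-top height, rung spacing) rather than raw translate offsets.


A spool: two coaxial disc flanges of radius 156 mm and thickness 13 mm, joined by a core cylinder of radius 58 mm and height 161 mm. The lower flange rests on z = 0 and the three cylinders share a vertical axis.


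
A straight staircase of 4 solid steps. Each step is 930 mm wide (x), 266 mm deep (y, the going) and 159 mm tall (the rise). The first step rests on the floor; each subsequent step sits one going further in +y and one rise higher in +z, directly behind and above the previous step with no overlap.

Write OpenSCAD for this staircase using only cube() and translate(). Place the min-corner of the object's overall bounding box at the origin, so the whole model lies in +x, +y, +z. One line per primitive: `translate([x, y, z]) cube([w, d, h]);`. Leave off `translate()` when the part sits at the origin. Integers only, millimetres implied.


cube([930, 266, 159]);
translate([0, 266, 159]) cube([930, 266, 159]);
translate([0, 532, 318]) cube([930, 266, 159]);
translate([0, 798, 477]) cube([930, 266, 159]);


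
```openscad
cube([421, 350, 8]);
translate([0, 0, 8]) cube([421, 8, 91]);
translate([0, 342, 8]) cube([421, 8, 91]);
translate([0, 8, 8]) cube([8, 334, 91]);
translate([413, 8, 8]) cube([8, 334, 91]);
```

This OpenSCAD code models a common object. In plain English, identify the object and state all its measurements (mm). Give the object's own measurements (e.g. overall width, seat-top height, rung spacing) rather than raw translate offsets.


An open-topped rectangular box: outside dimensions 421×350×99 mm, with a uniform wall and base thickness of 8 mm. The base is a full 421×350 slab on the floor; four walls sit on top of the base. The front and back walls (the −y and +y sides) span the full width; the two side walls fit between them.


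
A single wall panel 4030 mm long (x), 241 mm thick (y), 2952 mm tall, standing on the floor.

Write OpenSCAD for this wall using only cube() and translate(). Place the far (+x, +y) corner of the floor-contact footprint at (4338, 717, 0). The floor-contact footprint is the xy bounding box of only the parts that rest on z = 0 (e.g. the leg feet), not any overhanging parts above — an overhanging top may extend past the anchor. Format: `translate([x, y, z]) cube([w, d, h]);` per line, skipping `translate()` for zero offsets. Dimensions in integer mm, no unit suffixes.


translate([308, 476, 0]) cube([4030, 241, 2952]);


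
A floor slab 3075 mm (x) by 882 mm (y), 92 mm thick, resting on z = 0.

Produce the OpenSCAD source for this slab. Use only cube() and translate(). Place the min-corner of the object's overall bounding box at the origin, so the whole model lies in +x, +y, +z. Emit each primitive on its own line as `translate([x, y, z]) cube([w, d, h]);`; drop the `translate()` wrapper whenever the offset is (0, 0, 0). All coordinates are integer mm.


cube([3075, 882, 92]);


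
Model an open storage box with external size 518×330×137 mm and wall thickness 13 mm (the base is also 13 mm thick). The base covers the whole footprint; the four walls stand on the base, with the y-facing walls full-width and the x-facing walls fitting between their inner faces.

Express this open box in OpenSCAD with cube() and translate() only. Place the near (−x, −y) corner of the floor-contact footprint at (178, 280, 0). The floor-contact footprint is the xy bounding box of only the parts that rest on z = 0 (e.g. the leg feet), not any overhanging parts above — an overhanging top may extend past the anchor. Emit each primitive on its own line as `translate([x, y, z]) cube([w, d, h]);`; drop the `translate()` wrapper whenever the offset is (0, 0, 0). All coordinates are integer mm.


translate([178, 280, 0]) cube([518, 330, 13]);
translate([178, 280, 13]) cube([518, 13, 124]);
translate([178, 597, 13]) cube([518, 13, 124]);
translate([178, 293, 13]) cube([13, 304, 124]);
translate([683, 293, 13]) cube([13, 304, 124]);


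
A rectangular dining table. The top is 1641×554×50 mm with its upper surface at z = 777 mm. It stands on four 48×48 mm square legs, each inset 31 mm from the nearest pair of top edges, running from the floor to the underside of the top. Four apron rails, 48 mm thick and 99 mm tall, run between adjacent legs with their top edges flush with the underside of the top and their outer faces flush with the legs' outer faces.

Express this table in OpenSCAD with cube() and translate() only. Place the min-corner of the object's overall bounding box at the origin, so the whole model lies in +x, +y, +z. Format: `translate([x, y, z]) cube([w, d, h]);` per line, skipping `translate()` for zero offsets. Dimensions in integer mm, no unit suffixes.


translate([0, 0, 727]) cube([1641, 554, 50]);
translate([31, 31, 0]) cube([48, 48, 727]);
translate([1562, 31, 0]) cube([48, 48, 727]);
translate([31, 475, 0]) cube([48, 48, 727]);
translate([1562, 475, 0]) cube([48, 48, 727]);
translate([79, 31, 628]) cube([1483, 48, 99]);
translate([79, 475, 628]) cube([1483, 48, 99]);
translate([31, 79, 628]) cube([48, 396, 99]);
translate([1562, 79, 628]) cube([48, 396, 99]);


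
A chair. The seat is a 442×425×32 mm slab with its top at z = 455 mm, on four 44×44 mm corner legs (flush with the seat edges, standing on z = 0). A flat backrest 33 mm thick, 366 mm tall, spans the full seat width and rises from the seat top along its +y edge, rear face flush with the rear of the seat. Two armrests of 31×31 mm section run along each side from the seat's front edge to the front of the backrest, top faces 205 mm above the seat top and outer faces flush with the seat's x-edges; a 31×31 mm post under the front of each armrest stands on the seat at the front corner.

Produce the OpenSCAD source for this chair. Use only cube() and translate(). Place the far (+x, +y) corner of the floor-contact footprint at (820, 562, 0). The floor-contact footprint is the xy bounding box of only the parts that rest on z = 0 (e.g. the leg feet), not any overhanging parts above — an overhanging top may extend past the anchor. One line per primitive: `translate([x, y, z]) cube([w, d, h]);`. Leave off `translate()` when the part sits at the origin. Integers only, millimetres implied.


translate([378, 137, 423]) cube([442, 425, 32]);
translate([378, 137, 0]) cube([44, 44, 423]);
translate([776, 137, 0]) cube([44, 44, 423]);
translate([378, 518, 0]) cube([44, 44, 423]);
translate([776, 518, 0]) cube([44, 44, 423]);
translate([378, 529, 455]) cube([442, 33, 366]);
translate([378, 137, 629]) cube([31, 392, 31]);
translate([789, 137, 629]) cube([31, 392, 31]);
translate([378, 137, 455]) cube([31, 31, 174]);
translate([789, 137, 455]) cube([31, 31, 174]);


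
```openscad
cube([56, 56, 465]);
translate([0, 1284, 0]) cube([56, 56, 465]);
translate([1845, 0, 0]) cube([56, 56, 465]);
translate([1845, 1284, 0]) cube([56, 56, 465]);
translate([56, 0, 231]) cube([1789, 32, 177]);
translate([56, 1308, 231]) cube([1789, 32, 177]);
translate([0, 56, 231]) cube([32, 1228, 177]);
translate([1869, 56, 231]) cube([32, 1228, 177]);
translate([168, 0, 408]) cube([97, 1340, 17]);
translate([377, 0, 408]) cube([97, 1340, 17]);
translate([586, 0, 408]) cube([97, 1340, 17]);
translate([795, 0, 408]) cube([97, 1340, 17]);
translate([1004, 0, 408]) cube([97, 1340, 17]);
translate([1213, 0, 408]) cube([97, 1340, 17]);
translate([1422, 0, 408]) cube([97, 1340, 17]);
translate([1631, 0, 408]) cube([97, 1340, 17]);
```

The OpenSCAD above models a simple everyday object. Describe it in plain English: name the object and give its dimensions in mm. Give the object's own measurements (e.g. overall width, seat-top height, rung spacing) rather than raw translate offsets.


A bed frame 1901 mm long (x) by 1340 mm wide (y). Four 56×56 mm corner posts, 465 mm tall, at the corners of the footprint. Four rails of 32 mm thickness and 177 mm height run between adjacent posts with their undersides at z = 231 mm, their outer faces flush with the outside of the frame (the two x-running rails run between the posts' inner faces; the two y-running rails run between the posts' inner faces). 8 slats, each 97 mm wide (x) and 17 mm thick, lie across the top of the two x-running rails, running the full 1340 mm width of the frame in y; along x they sit between the end posts with a 112 mm gap after the −x posts and between neighbouring slats, leaving 117 mm before the +x posts.


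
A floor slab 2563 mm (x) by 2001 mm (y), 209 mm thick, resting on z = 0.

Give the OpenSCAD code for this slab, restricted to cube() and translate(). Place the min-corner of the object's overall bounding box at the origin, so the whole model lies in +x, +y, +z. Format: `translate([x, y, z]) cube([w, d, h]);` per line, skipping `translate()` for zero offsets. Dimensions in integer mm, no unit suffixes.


cube([2563, 2001, 209]);


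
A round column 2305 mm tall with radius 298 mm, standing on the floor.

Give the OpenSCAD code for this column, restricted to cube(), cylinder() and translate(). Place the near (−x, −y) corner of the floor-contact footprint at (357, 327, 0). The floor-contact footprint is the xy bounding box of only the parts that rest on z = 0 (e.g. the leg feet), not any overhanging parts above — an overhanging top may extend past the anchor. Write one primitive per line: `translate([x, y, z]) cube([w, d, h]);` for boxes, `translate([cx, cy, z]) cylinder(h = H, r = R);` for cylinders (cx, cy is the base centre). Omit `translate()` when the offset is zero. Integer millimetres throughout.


translate([655, 625, 0]) cylinder(h = 2305, r = 298);


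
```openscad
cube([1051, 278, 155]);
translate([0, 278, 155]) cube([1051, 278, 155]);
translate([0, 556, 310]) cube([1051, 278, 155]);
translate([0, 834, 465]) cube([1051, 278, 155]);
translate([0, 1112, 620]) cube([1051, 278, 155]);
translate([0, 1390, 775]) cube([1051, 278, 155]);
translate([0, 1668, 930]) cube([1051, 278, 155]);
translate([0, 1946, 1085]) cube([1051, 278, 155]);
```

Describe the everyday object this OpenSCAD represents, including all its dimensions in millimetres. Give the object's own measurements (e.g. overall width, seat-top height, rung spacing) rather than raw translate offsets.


A straight staircase of 8 solid steps. Each step is 1051 mm wide (x), 278 mm deep (y, the going) and 155 mm tall (the rise). The first step rests on the floor; each subsequent step sits one going further in +y and one rise higher in +z, directly behind and above the previous step with no overlap.


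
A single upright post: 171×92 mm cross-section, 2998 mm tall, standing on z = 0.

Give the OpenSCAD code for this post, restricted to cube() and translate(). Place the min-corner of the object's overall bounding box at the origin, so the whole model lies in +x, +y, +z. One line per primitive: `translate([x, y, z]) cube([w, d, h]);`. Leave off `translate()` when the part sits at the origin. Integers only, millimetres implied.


cube([171, 92, 2998]);
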